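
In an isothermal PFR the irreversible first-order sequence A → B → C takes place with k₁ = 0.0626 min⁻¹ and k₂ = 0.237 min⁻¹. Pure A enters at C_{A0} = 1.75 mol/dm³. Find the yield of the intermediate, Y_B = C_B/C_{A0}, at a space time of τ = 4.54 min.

Solving the coupled first-order balances gives C_B(τ) = [k₁/(k₂−k₁)]·C_{A0}·(e^(−k₁τ) − e^(−k₂τ)).
e^(−k₁τ) = e^(−0.0626×4.54) = e^(−0.2842) = 0.7526; e^(−k₂τ) = e^(−1.076) = 0.3410.
C_B = 0.0626×1.75/(0.237−0.0626) × (0.7526−0.3410) = 0.6282×0.4116 = 0.2586 mol/dm³.
Y_B = C_B/C_{A0} = 0.2586/1.75 = 0.148.

0.148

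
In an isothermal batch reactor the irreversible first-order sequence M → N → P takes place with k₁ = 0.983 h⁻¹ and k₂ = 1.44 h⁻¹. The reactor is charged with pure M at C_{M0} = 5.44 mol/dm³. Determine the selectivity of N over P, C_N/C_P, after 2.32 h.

For first-order series with pure M initially, C_N(t) = k₁C_{M0}/(k₂−k₁)·(e^(−k₁t) − e^(−k₂t)).
e^(−k₁t) = e^(−0.983×2.32) = e^(−2.281) = 0.1022; e^(−k₂t) = e^(−3.341) = 0.03541.
C_N = 0.983×5.44/(1.44−0.983) × (0.1022−0.03541) = 11.70×0.06682 = 0.7819 mol/dm³.
C_M = C_{M0}e^(−k₁t) = 0.5561 mol/dm³, so C_P = C_{M0}−C_M−C_N = 4.102 mol/dm³; C_N/C_P = 0.191.

0.191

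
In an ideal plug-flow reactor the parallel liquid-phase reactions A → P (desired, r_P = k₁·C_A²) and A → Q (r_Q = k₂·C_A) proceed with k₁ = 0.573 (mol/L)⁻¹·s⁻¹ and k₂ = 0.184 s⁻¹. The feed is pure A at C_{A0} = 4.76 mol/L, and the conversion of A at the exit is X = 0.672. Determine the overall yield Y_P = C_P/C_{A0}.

C_A = C_{A0}(1−X) = 1.561 mol/L.
Along a PFR/batch, dC_Q/dC_A = −r_Q/(r_P+r_Q) = −k₂/(k₂+k₁·C_A).
Integrating from C_{A0} to C_A: C_Q = (0.184/0.573)·ln[(0.184+0.573·4.76)/(0.184+0.573·1.56)] = 0.3211·ln(2.911/1.079) = 0.3189 mol/L.
Then C_P = (C_{A0}−C_A) − C_Q = 3.199 − 0.3189 = 2.880 mol/L.
Y_P = C_P/C_{A0} = 2.880/4.76 = 0.605.

0.605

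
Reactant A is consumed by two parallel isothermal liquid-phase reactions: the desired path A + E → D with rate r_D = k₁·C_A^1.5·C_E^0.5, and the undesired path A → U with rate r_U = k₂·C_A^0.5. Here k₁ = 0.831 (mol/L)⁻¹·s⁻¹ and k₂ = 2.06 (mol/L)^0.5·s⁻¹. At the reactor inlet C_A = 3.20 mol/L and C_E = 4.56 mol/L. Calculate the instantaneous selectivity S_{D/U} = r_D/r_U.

S_{D/U} = r_D/r_U = (k₁·C_A^1.5·C_E^0.5)/(k₂·C_A^0.5) = (k₁/k₂)·C_A·C_E^0.5.
= (0.831×3.200^1.5×4.560^0.5) / (2.06×3.200^0.5) = 10.16/3.685 = 2.76.
Since the desired path is higher order in A, keeping C_A high (PFR or concentrated feed) favours D.

2.76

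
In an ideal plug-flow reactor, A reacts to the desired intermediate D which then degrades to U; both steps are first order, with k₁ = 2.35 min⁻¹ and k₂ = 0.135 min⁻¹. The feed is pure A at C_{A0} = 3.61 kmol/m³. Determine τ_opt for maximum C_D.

1.29 min

Setting dC_D/dτ = 0 gives τ_opt = ln(k₂/k₁)/(k₂−k₁).
= ln(0.135/2.35)/(0.135−2.35) = ln(0.05745)/-2.215 = -2.857/-2.215 = 1.29 min.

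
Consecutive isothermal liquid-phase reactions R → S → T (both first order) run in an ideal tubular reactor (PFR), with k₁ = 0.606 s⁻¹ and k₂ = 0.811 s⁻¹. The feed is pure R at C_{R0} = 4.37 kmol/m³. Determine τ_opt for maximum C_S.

1.42 s

Setting dC_S/dτ = 0 gives τ_opt = ln(k₂/k₁)/(k₂−k₁).
= ln(0.811/0.606)/(0.811−0.606) = ln(1.338)/0.2050 = 0.2914/0.2050 = 1.42 s.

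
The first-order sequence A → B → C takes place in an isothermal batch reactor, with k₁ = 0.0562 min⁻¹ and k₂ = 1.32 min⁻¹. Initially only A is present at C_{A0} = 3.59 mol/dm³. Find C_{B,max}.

0.133 mol/dm³

For a first-order series the maximum intermediate yield is C_{B,max}/C_{A0} = (k₁/k₂)^[k₂/(k₂−k₁)].
= (0.0562/1.32)^(1.32/(1.32−0.0562)) = (0.04258)^(1.044) = 0.03700.
C_{B,max} = 0.03700×3.59 = 0.133 mol/dm³.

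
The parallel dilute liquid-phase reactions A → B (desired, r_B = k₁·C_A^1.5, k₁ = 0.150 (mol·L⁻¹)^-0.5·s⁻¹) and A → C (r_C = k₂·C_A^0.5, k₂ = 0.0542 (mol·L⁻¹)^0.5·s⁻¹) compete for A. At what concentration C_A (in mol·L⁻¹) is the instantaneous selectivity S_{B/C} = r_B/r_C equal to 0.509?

0.184 mol·L⁻¹

S_{B/C} = (k₁/k₂)·C_A ⇒ C_A = S·k₂/k₁.
= 0.509×0.0542/0.150 = 0.184 mol·L⁻¹.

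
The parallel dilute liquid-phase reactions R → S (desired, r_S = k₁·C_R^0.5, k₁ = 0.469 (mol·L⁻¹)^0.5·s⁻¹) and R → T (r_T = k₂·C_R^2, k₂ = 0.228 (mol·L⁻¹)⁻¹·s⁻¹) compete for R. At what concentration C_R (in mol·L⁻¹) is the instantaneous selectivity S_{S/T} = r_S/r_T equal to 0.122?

S_{S/T} = (k₁/k₂)·C_R^-1.5 ⇒ C_R = (S·k₂/k₁)^(1/(-1.5)).
= (0.122×0.228/0.469)^(-0.6667) = (0.05931)^(-0.6667) = 6.58 mol·L⁻¹.

6.58 mol·L⁻¹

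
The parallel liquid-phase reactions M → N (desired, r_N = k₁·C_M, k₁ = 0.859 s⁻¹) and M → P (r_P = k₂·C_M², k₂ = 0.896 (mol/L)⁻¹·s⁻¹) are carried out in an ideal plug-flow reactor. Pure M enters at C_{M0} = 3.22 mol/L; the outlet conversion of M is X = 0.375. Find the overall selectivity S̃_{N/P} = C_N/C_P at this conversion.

0.371

C_M = C_{M0}(1−X) = 2.013 mol/L.
Along a PFR/batch, dC_N/dC_M = −r_N/(r_N+r_P) = −k₁/(k₁+k₂·C_M).
Integrating from C_{M0} to C_M: C_N = (0.859/0.896)·ln[(0.859+0.896·3.22)/(0.859+0.896·2.01)] = 0.9587·ln(3.744/2.662) = 0.3270 mol/L.
C_P = (C_{M0}−C_M)−C_N = 0.8805 mol/L; S̃_{N/P} = 0.3270/0.8805 = 0.371.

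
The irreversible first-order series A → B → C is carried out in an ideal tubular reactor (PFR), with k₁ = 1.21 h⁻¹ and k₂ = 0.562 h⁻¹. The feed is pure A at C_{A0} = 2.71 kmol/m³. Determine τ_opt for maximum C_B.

1.18 h

For first-order series the maximum of C_B occurs at τ_opt = ln(k₂/k₁)/(k₂−k₁).
= ln(0.562/1.21)/(0.562−1.21) = ln(0.4645)/-0.6480 = -0.7669/-0.6480 = 1.18 h.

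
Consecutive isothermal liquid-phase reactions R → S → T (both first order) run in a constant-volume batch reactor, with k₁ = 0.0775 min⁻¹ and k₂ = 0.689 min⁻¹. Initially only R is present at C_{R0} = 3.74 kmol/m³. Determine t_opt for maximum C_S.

3.57 min

The intermediate peaks when r₁ = r₂, i.e. k₁e^(−k₁t) = k₂e^(−k₂t), giving t_opt = ln(k₂/k₁)/(k₂−k₁).
= ln(0.689/0.0775)/(0.689−0.0775) = ln(8.890)/0.6115 = 2.185/0.6115 = 3.57 min.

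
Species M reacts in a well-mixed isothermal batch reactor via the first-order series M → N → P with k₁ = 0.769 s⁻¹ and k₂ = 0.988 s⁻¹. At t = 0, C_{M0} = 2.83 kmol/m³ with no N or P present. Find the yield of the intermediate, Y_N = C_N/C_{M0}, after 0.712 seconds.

0.293

For first-order series with pure M initially, C_N(t) = k₁C_{M0}/(k₂−k₁)·(e^(−k₁t) − e^(−k₂t)).
e^(−k₁t) = e^(−0.769×0.712) = e^(−0.5475) = 0.5784; e^(−k₂t) = e^(−0.7035) = 0.4949.
C_N = 0.769×2.83/(0.988−0.769) × (0.5784−0.4949) = 9.937×0.08351 = 0.8298 kmol/m³.
Y_N = C_N/C_{M0} = 0.8298/2.83 = 0.293.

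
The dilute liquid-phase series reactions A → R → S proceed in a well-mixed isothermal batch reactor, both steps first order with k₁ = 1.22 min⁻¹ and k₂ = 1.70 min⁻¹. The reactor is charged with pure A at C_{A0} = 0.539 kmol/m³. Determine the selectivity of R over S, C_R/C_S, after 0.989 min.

0.695

For first-order series with pure A initially, C_R(t) = k₁C_{A0}/(k₂−k₁)·(e^(−k₁t) − e^(−k₂t)).
e^(−k₁t) = e^(−1.22×0.989) = e^(−1.207) = 0.2992; e^(−k₂t) = e^(−1.681) = 0.1861.
C_R = 1.22×0.539/(1.70−1.22) × (0.2992−0.1861) = 1.370×0.1131 = 0.1549 kmol/m³.
C_A = C_{A0}e^(−k₁t) = 0.1613 kmol/m³, so C_S = C_{A0}−C_A−C_R = 0.2228 kmol/m³; C_R/C_S = 0.695.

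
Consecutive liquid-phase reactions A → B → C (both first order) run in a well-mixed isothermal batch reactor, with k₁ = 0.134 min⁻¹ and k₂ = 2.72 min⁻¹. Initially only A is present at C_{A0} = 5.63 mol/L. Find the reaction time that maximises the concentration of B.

For first-order series the maximum of C_B occurs at t_opt = ln(k₂/k₁)/(k₂−k₁).
= ln(2.72/0.134)/(2.72−0.134) = ln(20.30)/2.586 = 3.011/2.586 = 1.16 min.

1.16 min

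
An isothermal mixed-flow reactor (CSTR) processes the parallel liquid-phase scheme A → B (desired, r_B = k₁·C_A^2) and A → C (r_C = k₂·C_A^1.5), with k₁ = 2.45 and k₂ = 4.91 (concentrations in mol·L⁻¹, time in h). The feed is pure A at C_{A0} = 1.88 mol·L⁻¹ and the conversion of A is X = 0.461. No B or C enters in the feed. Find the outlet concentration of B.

Exit C_A = C_{A0}(1−X) = 1.88×0.539 = 1.013 mol·L⁻¹.
Rates in a CSTR are evaluated at the outlet concentration: r_B = 2.45×1.013^2 = 2.516, r_C = 4.91×1.013^1.5 = 5.008.
Fraction of consumed A going to B: r_B/(r_B+r_C) = 0.3344.
C_B = 0.3344·C_{A0}·X = 0.3344×1.88×0.461 = 0.290 mol·L⁻¹.

0.290 mol·L⁻¹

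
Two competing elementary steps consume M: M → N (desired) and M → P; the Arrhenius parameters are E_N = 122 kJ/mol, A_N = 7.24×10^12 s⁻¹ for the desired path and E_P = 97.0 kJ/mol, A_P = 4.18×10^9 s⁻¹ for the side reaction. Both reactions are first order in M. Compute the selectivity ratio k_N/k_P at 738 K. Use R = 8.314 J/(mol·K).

29.4

k_N/k_P = (A_N/A_P)·exp[−(E_N−E_P)/(RT)] = (A_N/A_P)·exp[(E_P−E_N)/(RT)].
(E_P−E_N)/(RT) = (97.0−122)×10³/(8.314×738) = -25000/6136 = -4.074.
k_N/k_P = (7.24×10^12/4.18×10^9)·exp(-4.074) = 1732 × 0.01700 = 29.4.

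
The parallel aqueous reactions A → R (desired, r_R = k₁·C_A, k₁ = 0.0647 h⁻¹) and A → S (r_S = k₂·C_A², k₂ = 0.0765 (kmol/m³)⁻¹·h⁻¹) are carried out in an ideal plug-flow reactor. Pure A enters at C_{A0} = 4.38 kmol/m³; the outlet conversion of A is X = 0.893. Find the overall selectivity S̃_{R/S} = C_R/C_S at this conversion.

0.425

C_A = C_{A0}(1−X) = 0.4687 kmol/m³.
Along a PFR/batch, dC_R/dC_A = −r_R/(r_R+r_S) = −k₁/(k₁+k₂·C_A).
Integrating from C_{A0} to C_A: C_R = (0.0647/0.0765)·ln[(0.0647+0.0765·4.38)/(0.0647+0.0765·0.469)] = 0.8458·ln(0.3998/0.1006) = 1.167 kmol/m³.
C_S = (C_{A0}−C_A)−C_R = 2.744 kmol/m³; S̃_{R/S} = 1.167/2.744 = 0.425.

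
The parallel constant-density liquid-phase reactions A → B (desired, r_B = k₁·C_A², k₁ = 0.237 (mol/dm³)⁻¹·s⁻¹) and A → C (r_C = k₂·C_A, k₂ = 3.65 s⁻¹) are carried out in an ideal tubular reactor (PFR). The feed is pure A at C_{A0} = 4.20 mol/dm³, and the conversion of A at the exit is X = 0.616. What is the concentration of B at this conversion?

0.407 mol/dm³

C_A = C_{A0}(1−X) = 1.613 mol/dm³.
Along a PFR/batch, dC_C/dC_A = −r_C/(r_B+r_C) = −k₂/(k₂+k₁·C_A).
Integrating from C_{A0} to C_A: C_C = (3.65/0.237)·ln[(3.65+0.237·4.20)/(3.65+0.237·1.61)] = 15.40·ln(4.645/4.032) = 2.180 mol/dm³.
Then C_B = (C_{A0}−C_A) − C_C = 2.587 − 2.180 = 0.4071 mol/dm³.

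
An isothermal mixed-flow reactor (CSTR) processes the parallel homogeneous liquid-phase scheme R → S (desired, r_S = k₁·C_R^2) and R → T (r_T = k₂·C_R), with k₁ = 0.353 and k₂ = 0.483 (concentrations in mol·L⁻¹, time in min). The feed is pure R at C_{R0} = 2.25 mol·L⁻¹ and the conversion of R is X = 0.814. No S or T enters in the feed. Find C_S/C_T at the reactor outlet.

0.306

Exit C_R = C_{R0}(1−X) = 2.25×0.186 = 0.4185 mol·L⁻¹.
A CSTR operates uniformly at the exit composition, giving r_S = 0.06183 and r_T = 0.2021 (each k·C_R^n at C_R = 0.4185).
Overall selectivity = C_S/C_T = r_Sτ/(r_Tτ) = r_S/r_T = 0.306.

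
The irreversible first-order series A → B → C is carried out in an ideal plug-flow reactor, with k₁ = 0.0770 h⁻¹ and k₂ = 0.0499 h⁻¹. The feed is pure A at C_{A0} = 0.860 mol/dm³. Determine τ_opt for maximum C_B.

The intermediate peaks when r₁ = r₂, i.e. k₁e^(−k₁τ) = k₂e^(−k₂τ), giving τ_opt = ln(k₂/k₁)/(k₂−k₁).
= ln(0.0499/0.0770)/(0.0499−0.0770) = ln(0.6481)/-0.02710 = -0.4338/-0.02710 = 16.0 h.

16.0 h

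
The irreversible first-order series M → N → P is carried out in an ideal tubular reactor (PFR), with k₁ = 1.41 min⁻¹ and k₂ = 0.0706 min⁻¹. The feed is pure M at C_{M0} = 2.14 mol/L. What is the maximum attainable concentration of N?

1.83 mol/L

Evaluating C_N at τ_opt = ln(k₂/k₁)/(k₂−k₁) gives C_{N,max}/C_{M0} = (k₁/k₂)^[k₂/(k₂−k₁)].
= (1.41/0.0706)^(0.0706/(0.0706−1.41)) = (19.97)^(-0.05271) = 0.8540.
C_{N,max} = 0.8540×2.14 = 1.83 mol/L.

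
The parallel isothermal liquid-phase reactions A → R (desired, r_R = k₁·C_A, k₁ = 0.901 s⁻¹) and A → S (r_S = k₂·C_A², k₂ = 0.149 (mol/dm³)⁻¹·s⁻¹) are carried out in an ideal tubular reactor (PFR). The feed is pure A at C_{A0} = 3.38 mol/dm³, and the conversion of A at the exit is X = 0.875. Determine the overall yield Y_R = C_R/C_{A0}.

C_A = C_{A0}(1−X) = 0.4225 mol/dm³.
Along a PFR/batch, dC_R/dC_A = −r_R/(r_R+r_S) = −k₁/(k₁+k₂·C_A).
Integrating from C_{A0} to C_A: C_R = (0.901/0.149)·ln[(0.901+0.149·3.38)/(0.901+0.149·0.422)] = 6.047·ln(1.405/0.9640) = 2.277 mol/dm³.
Y_R = C_R/C_{A0} = 2.277/3.38 = 0.674.

0.674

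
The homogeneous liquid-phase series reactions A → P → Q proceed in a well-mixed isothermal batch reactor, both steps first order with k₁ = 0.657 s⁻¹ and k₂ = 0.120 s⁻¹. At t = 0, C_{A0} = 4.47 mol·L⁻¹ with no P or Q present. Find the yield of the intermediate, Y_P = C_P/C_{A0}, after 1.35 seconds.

0.537

Solving the coupled first-order balances gives C_P(t) = [k₁/(k₂−k₁)]·C_{A0}·(e^(−k₁t) − e^(−k₂t)).
e^(−k₁t) = e^(−0.657×1.35) = e^(−0.8870) = 0.4119; e^(−k₂t) = e^(−0.1620) = 0.8504.
C_P = 0.657×4.47/(0.120−0.657) × (0.4119−0.8504) = (-5.469)×(-0.4385) = 2.398 mol·L⁻¹.
Y_P = C_P/C_{A0} = 2.398/4.47 = 0.537.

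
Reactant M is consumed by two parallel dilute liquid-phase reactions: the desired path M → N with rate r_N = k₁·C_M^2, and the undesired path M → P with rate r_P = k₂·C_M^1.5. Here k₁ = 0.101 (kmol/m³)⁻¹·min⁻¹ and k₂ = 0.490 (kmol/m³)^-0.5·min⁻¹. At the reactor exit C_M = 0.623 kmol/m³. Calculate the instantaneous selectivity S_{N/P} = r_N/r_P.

S_{N/P} = r_N/r_P = (k₁·C_M^2)/(k₂·C_M^1.5) = (k₁/k₂)·C_M^0.5.
= (0.101×0.6230^2) / (0.490×0.6230^1.5) = 0.03920/0.2410 = 0.163.
Since the desired path is higher order in M, keeping C_M high (PFR or concentrated feed) favours N.

0.163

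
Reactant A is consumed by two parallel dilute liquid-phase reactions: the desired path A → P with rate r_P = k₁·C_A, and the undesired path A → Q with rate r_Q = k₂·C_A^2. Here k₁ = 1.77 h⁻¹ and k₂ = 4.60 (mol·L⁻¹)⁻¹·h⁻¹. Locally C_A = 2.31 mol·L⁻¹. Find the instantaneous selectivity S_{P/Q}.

0.167

S_{P/Q} = r_P/r_Q = (k₁·C_A)/(k₂·C_A^2) = (k₁/k₂)·C_A⁻¹.
= (1.77×2.310) / (4.60×2.310^2) = 4.089/24.55 = 0.167.
The undesired path is higher order in A, so low C_A (CSTR or dilute feed) favours P.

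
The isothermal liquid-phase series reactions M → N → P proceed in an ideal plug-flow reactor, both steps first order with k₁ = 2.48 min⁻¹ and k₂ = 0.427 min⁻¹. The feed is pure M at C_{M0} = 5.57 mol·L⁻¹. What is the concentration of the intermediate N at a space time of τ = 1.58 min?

The intermediate concentration in a first-order A→B→C sequence is C_N = k₁C_{M0}(e^(−k₁τ) − e^(−k₂τ))/(k₂−k₁).
e^(−k₁τ) = e^(−2.48×1.58) = e^(−3.918) = 0.01987; e^(−k₂τ) = e^(−0.6747) = 0.5093.
C_N = 2.48×5.57/(0.427−2.48) × (0.01987−0.5093) = (-6.728)×(-0.4895) = 3.293 mol·L⁻¹.

3.29 mol·L⁻¹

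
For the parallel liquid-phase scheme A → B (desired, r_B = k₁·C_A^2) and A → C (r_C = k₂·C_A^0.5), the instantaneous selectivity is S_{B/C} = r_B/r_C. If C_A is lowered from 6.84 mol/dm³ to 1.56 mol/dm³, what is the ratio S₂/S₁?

0.109

S_{B/C} = (k₁/k₂)·C_A^1.5, so S₂/S₁ = (C_{A,2}/C_{A,1})^1.5.
= (1.56/6.84)^1.5 = (0.2281)^1.5 = 0.109.
Selectivity toward B falls as C_A falls — high-concentration operation is favoured.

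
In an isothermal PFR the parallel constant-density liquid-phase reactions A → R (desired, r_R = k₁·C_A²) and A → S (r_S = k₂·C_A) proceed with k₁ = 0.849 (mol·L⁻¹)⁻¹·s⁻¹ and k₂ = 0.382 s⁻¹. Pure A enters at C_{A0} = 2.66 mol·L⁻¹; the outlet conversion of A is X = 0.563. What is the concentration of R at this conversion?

1.20 mol·L⁻¹

C_A = C_{A0}(1−X) = 1.162 mol·L⁻¹.
Along a PFR/batch, dC_S/dC_A = −r_S/(r_R+r_S) = −k₂/(k₂+k₁·C_A).
Integrating from C_{A0} to C_A: C_S = (0.382/0.849)·ln[(0.382+0.849·2.66)/(0.382+0.849·1.16)] = 0.4499·ln(2.640/1.369) = 0.2956 mol·L⁻¹.
Then C_R = (C_{A0}−C_A) − C_S = 1.498 − 0.2956 = 1.202 mol·L⁻¹.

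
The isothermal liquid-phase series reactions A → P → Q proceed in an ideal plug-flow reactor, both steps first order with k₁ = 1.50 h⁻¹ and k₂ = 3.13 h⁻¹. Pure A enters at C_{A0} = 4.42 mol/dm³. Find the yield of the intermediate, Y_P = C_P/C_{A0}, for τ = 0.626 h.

0.230

For first-order series with pure A initially, C_P(τ) = k₁C_{A0}/(k₂−k₁)·(e^(−k₁τ) − e^(−k₂τ)).
e^(−k₁τ) = e^(−1.50×0.626) = e^(−0.9390) = 0.3910; e^(−k₂τ) = e^(−1.959) = 0.1409.
C_P = 1.50×4.42/(3.13−1.50) × (0.3910−0.1409) = 4.067×0.2501 = 1.017 mol/dm³.
Y_P = C_P/C_{A0} = 1.017/4.42 = 0.230.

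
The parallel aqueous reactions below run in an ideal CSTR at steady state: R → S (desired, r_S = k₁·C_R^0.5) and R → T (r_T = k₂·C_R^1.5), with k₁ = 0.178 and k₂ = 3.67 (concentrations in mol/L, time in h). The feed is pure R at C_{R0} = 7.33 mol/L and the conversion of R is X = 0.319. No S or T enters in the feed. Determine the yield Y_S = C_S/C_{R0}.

0.00307

Exit C_R = C_{R0}(1−X) = 7.33×0.681 = 4.992 mol/L.
In a CSTR the entire volume is at exit conditions, so r_S = 0.178×4.992^0.5 = 0.3977 and r_T = 3.67×4.992^1.5 = 40.93.
Fraction of consumed R going to S: r_S/(r_S+r_T) = 0.009623.
C_S = 0.009623·C_{R0}·X = 0.009623×7.33×0.319 = 0.0225 mol/L; Y_S = C_S/C_{R0} = 0.00307.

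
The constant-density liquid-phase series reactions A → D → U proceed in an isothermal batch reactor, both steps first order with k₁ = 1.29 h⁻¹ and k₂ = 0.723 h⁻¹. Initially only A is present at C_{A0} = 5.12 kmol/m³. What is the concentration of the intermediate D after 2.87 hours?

1.18 kmol/m³

For first-order series with pure A initially, C_D(t) = k₁C_{A0}/(k₂−k₁)·(e^(−k₁t) − e^(−k₂t)).
e^(−k₁t) = e^(−1.29×2.87) = e^(−3.702) = 0.02467; e^(−k₂t) = e^(−2.075) = 0.1256.
C_D = 1.29×5.12/(0.723−1.29) × (0.02467−0.1256) = (-11.65)×(-0.1009) = 1.175 kmol/m³.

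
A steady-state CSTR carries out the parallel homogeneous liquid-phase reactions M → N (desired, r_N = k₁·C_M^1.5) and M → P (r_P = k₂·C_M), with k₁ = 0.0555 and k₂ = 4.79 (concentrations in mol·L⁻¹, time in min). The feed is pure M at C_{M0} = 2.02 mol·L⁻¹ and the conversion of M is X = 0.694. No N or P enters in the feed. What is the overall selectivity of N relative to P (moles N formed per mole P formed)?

0.00911

Exit C_M = C_{M0}(1−X) = 2.02×0.306 = 0.6181 mol·L⁻¹.
A CSTR operates uniformly at the exit composition, giving r_N = 0.02697 and r_P = 2.961 (each k·C_M^n at C_M = 0.6181).
Overall selectivity = C_N/C_P = r_Nτ/(r_Pτ) = r_N/r_P = 0.00911.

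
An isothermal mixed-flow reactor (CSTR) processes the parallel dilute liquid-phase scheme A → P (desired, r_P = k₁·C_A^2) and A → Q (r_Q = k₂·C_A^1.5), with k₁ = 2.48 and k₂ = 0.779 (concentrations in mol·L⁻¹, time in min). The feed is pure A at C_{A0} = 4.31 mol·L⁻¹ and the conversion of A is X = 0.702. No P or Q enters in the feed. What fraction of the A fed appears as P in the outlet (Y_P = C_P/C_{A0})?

0.550

Exit C_A = C_{A0}(1−X) = 4.31×0.298 = 1.284 mol·L⁻¹.
Rates in a CSTR are evaluated at the outlet concentration: r_P = 2.48×1.284^2 = 4.091, r_Q = 0.779×1.284^1.5 = 1.134.
Fraction of consumed A going to P: r_P/(r_P+r_Q) = 0.7830.
C_P = 0.7830·C_{A0}·X = 0.7830×4.31×0.702 = 2.37 mol·L⁻¹; Y_P = C_P/C_{A0} = 0.550.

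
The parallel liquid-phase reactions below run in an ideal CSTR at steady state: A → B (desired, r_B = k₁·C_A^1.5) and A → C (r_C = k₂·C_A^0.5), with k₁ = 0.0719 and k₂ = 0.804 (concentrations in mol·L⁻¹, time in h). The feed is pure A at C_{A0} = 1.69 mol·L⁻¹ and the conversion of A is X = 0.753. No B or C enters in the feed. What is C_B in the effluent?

Exit C_A = C_{A0}(1−X) = 1.69×0.247 = 0.4174 mol·L⁻¹.
A CSTR operates uniformly at the exit composition, giving r_B = 0.01939 and r_C = 0.5195 (each k·C_A^n at C_A = 0.4174).
Fraction of consumed A going to B: r_B/(r_B+r_C) = 0.03599.
C_B = 0.03599·C_{A0}·X = 0.03599×1.69×0.753 = 0.0458 mol·L⁻¹.

0.0458 mol·L⁻¹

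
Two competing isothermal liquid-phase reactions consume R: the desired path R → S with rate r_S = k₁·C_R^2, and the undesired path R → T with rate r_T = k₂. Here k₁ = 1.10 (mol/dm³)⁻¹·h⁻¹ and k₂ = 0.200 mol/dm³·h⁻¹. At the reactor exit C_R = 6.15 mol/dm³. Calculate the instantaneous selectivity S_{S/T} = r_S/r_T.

S_{S/T} = r_S/r_T = (k₁·C_R^2)/(k₂) = (k₁/k₂)·C_R^2.
= (1.10×6.150^2) / (0.200) = 41.60/0.2000 = 208.
Since the desired path is higher order in R, keeping C_R high (PFR or concentrated feed) favours S.

208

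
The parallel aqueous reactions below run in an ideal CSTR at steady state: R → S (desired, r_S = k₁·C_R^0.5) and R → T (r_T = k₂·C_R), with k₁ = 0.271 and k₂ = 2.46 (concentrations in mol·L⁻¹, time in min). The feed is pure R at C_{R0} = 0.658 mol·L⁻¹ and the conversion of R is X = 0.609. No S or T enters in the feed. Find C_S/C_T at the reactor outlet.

Exit C_R = C_{R0}(1−X) = 0.658×0.391 = 0.2573 mol·L⁻¹.
A CSTR operates uniformly at the exit composition, giving r_S = 0.1375 and r_T = 0.6329 (each k·C_R^n at C_R = 0.2573).
Overall selectivity = C_S/C_T = r_Sτ/(r_Tτ) = r_S/r_T = 0.217.

0.217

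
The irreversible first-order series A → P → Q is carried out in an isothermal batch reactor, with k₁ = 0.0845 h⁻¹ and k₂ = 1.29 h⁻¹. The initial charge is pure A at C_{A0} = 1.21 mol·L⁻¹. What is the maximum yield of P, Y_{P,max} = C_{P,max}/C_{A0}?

0.0541

Evaluating C_P at t_opt = ln(k₂/k₁)/(k₂−k₁) gives C_{P,max}/C_{A0} = (k₁/k₂)^[k₂/(k₂−k₁)].
= (0.0845/1.29)^(1.29/(1.29−0.0845)) = (0.06550)^(1.070) = 0.05411.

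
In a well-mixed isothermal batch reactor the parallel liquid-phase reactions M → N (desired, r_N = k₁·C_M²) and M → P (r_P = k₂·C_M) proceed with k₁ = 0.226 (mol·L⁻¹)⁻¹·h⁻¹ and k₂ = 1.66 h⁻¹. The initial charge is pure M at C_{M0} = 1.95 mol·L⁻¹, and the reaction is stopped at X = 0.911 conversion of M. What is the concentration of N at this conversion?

C_M = C_{M0}(1−X) = 0.1735 mol·L⁻¹.
Along a PFR/batch, dC_P/dC_M = −r_P/(r_N+r_P) = −k₂/(k₂+k₁·C_M).
Integrating from C_{M0} to C_M: C_P = (1.66/0.226)·ln[(1.66+0.226·1.95)/(1.66+0.226·0.174)] = 7.345·ln(2.101/1.699) = 1.558 mol·L⁻¹.
Then C_N = (C_{M0}−C_M) − C_P = 1.776 − 1.558 = 0.2185 mol·L⁻¹.

0.219 mol·L⁻¹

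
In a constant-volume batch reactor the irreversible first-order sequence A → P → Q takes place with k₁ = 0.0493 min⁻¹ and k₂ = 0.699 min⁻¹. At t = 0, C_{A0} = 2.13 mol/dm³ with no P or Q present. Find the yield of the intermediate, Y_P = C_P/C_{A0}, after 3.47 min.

0.0572

For first-order series with pure A initially, C_P(t) = k₁C_{A0}/(k₂−k₁)·(e^(−k₁t) − e^(−k₂t)).
e^(−k₁t) = e^(−0.0493×3.47) = e^(−0.1711) = 0.8428; e^(−k₂t) = e^(−2.426) = 0.08843.
C_P = 0.0493×2.13/(0.699−0.0493) × (0.8428−0.08843) = 0.1616×0.7543 = 0.1219 mol/dm³.
Y_P = C_P/C_{A0} = 0.1219/2.13 = 0.0572.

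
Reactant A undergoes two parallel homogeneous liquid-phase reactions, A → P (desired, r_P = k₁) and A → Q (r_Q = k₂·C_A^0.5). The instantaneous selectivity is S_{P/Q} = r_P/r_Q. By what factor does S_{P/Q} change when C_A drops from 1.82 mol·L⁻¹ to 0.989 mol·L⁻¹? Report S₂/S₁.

S_{P/Q} = (k₁/k₂)·C_A^-0.5, so S₂/S₁ = (C_{A,2}/C_{A,1})^-0.5.
= (0.989/1.82)^(-0.5) = (0.5434)^(-0.5) = 1.36.
Selectivity toward P rises as C_A falls — low-concentration operation is favoured.

1.36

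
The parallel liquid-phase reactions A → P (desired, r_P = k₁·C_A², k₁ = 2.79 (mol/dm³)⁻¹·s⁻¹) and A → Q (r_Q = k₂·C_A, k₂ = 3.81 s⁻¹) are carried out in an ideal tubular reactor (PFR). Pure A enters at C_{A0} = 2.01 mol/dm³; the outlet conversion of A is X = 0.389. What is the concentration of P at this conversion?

0.422 mol/dm³

C_A = C_{A0}(1−X) = 1.228 mol/dm³.
Along a PFR/batch, dC_Q/dC_A = −r_Q/(r_P+r_Q) = −k₂/(k₂+k₁·C_A).
Integrating from C_{A0} to C_A: C_Q = (3.81/2.79)·ln[(3.81+2.79·2.01)/(3.81+2.79·1.23)] = 1.366·ln(9.418/7.236) = 0.3598 mol/dm³.
Then C_P = (C_{A0}−C_A) − C_Q = 0.7819 − 0.3598 = 0.4221 mol/dm³.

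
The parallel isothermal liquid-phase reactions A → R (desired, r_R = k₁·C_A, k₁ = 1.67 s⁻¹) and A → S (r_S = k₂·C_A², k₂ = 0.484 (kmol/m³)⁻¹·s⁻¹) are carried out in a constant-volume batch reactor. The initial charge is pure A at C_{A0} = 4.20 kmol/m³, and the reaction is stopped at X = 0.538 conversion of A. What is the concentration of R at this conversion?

1.21 kmol/m³

C_A = C_{A0}(1−X) = 1.940 kmol/m³.
Along a PFR/batch, dC_R/dC_A = −r_R/(r_R+r_S) = −k₁/(k₁+k₂·C_A).
Integrating from C_{A0} to C_A: C_R = (1.67/0.484)·ln[(1.67+0.484·4.20)/(1.67+0.484·1.94)] = 3.450·ln(3.703/2.609) = 1.208 kmol/m³.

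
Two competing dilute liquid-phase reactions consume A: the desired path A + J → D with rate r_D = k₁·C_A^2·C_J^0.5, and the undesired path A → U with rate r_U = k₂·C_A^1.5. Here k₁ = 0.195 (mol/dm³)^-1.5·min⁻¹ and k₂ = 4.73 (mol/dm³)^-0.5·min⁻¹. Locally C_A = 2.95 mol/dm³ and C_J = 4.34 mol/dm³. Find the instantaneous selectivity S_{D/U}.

0.148

S_{D/U} = r_D/r_U = (k₁·C_A^2·C_J^0.5)/(k₂·C_A^1.5) = (k₁/k₂)·C_A^0.5·C_J^0.5.
= (0.195×2.950^2×4.340^0.5) / (4.73×2.950^1.5) = 3.535/23.97 = 0.148.
Since the desired path is higher order in A, keeping C_A high (PFR or concentrated feed) favours D.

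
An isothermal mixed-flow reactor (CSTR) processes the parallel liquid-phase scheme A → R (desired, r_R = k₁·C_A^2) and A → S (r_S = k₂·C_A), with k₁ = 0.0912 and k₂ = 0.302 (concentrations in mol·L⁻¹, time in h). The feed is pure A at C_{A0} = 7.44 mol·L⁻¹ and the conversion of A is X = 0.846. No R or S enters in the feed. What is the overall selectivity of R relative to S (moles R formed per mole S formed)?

0.346

Exit C_A = C_{A0}(1−X) = 7.44×0.154 = 1.146 mol·L⁻¹.
Rates in a CSTR are evaluated at the outlet concentration: r_R = 0.0912×1.146^2 = 0.1197, r_S = 0.302×1.146 = 0.3460.
Overall selectivity = C_R/C_S = r_Rτ/(r_Sτ) = r_R/r_S = 0.346.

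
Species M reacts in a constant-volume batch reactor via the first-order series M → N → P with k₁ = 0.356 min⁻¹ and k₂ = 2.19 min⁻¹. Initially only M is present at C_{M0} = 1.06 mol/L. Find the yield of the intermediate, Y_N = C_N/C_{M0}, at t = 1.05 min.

Solving the coupled first-order balances gives C_N(t) = [k₁/(k₂−k₁)]·C_{M0}·(e^(−k₁t) − e^(−k₂t)).
e^(−k₁t) = e^(−0.356×1.05) = e^(−0.3738) = 0.6881; e^(−k₂t) = e^(−2.300) = 0.1003.
C_N = 0.356×1.06/(2.19−0.356) × (0.6881−0.1003) = 0.2058×0.5878 = 0.1209 mol/L.
Y_N = C_N/C_{M0} = 0.1209/1.06 = 0.114.

0.114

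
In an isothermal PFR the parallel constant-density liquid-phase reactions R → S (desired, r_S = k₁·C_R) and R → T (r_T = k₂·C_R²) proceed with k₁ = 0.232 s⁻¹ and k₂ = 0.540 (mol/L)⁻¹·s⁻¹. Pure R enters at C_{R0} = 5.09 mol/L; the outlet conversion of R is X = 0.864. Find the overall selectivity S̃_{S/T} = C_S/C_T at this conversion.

0.184

C_R = C_{R0}(1−X) = 0.6922 mol/L.
Along a PFR/batch, dC_S/dC_R = −r_S/(r_S+r_T) = −k₁/(k₁+k₂·C_R).
Integrating from C_{R0} to C_R: C_S = (0.232/0.540)·ln[(0.232+0.540·5.09)/(0.232+0.540·0.692)] = 0.4296·ln(2.981/0.6058) = 0.6845 mol/L.
C_T = (C_{R0}−C_R)−C_S = 3.713 mol/L; S̃_{S/T} = 0.6845/3.713 = 0.184.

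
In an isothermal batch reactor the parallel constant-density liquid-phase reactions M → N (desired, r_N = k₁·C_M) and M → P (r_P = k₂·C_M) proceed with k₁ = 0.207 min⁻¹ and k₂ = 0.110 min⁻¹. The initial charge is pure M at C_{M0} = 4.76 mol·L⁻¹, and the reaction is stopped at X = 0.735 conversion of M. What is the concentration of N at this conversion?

C_M = C_{M0}(1−X) = 1.261 mol·L⁻¹.
Both paths are first order in M, so the instantaneous fraction to N is constant: dC_N/d(−C_M) = k₁/(k₁+k₂) = 0.6530.
C_N = 0.6530·(C_{M0}−C_M) = 0.6530×3.499 = 2.28 mol·L⁻¹.

2.28 mol·L⁻¹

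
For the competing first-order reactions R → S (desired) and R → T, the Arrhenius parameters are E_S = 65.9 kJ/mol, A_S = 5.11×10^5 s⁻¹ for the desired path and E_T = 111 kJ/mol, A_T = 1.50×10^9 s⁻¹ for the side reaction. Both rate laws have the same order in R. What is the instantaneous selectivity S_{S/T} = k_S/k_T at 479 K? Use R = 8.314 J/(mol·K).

Since both paths have the same order in R, the concentration cancels and S_{S/T} = k_S/k_T = (A_S/A_T)·exp[(E_T−E_S)/(RT)].
(E_T−E_S)/(RT) = (111−65.9)×10³/(8.314×479) = 45100/3982 = 11.32.
k_S/k_T = (5.11×10^5/1.50×10^9)·exp(11.32) = 3.407×10^-4 × 82852 = 28.2.
Since E_S < E_T, lowering the temperature improves selectivity toward S.

28.2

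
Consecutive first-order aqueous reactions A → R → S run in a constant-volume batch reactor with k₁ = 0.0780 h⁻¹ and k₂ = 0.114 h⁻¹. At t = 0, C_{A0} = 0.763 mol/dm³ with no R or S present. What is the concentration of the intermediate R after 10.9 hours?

0.229 mol/dm³

For first-order series with pure A initially, C_R(t) = k₁C_{A0}/(k₂−k₁)·(e^(−k₁t) − e^(−k₂t)).
e^(−k₁t) = e^(−0.0780×10.9) = e^(−0.8502) = 0.4273; e^(−k₂t) = e^(−1.243) = 0.2886.
C_R = 0.0780×0.763/(0.114−0.0780) × (0.4273−0.2886) = 1.653×0.1387 = 0.2293 mol/dm³.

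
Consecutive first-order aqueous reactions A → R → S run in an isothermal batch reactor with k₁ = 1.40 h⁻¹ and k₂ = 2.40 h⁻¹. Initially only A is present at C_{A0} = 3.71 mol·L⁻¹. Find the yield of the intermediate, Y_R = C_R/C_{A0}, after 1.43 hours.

Solving the coupled first-order balances gives C_R(t) = [k₁/(k₂−k₁)]·C_{A0}·(e^(−k₁t) − e^(−k₂t)).
e^(−k₁t) = e^(−1.40×1.43) = e^(−2.002) = 0.1351; e^(−k₂t) = e^(−3.432) = 0.03232.
C_R = 1.40×3.71/(2.40−1.40) × (0.1351−0.03232) = 5.194×0.1027 = 0.5336 mol·L⁻¹.
Y_R = C_R/C_{A0} = 0.5336/3.71 = 0.144.

0.144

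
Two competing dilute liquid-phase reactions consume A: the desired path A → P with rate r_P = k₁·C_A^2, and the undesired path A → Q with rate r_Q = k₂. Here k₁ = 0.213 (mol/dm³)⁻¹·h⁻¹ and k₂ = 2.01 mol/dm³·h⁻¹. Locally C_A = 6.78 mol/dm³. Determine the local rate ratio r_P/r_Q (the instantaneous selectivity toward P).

S_{P/Q} = r_P/r_Q = (k₁·C_A^2)/(k₂) = (k₁/k₂)·C_A^2.
= (0.213×6.780^2) / (2.01) = 9.791/2.010 = 4.87.

4.87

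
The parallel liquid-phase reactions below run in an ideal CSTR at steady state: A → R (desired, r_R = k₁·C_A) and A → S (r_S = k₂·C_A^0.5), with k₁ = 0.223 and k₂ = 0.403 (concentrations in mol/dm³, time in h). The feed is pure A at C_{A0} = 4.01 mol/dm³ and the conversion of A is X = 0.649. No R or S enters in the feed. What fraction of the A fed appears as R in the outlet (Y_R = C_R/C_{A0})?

0.257

Exit C_A = C_{A0}(1−X) = 4.01×0.351 = 1.408 mol/dm³.
Rates in a CSTR are evaluated at the outlet concentration: r_R = 0.223×1.408 = 0.3139, r_S = 0.403×1.408^0.5 = 0.4781.
Fraction of consumed A going to R: r_R/(r_R+r_S) = 0.3963.
C_R = 0.3963·C_{A0}·X = 0.3963×4.01×0.649 = 1.03 mol/dm³; Y_R = C_R/C_{A0} = 0.257.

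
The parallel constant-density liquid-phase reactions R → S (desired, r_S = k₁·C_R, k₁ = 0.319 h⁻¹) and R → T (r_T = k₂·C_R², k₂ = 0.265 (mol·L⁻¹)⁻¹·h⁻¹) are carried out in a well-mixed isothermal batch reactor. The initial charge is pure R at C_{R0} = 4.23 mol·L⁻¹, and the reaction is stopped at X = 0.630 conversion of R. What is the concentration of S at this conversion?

0.812 mol·L⁻¹

C_R = C_{R0}(1−X) = 1.565 mol·L⁻¹.
Along a PFR/batch, dC_S/dC_R = −r_S/(r_S+r_T) = −k₁/(k₁+k₂·C_R).
Integrating from C_{R0} to C_R: C_S = (0.319/0.265)·ln[(0.319+0.265·4.23)/(0.319+0.265·1.57)] = 1.204·ln(1.440/0.7338) = 0.8116 mol·L⁻¹.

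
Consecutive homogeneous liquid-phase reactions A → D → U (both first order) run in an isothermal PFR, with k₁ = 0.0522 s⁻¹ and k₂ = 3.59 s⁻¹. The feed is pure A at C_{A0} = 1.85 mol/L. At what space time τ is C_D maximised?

The intermediate peaks when r₁ = r₂, i.e. k₁e^(−k₁τ) = k₂e^(−k₂τ), giving τ_opt = ln(k₂/k₁)/(k₂−k₁).
= ln(3.59/0.0522)/(3.59−0.0522) = ln(68.77)/3.538 = 4.231/3.538 = 1.20 s.

1.20 s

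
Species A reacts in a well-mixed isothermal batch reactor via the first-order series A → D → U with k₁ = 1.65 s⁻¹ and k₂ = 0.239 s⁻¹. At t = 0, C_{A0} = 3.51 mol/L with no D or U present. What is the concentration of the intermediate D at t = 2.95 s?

For first-order series with pure A initially, C_D(t) = k₁C_{A0}/(k₂−k₁)·(e^(−k₁t) − e^(−k₂t)).
e^(−k₁t) = e^(−1.65×2.95) = e^(−4.867) = 0.007693; e^(−k₂t) = e^(−0.7051) = 0.4941.
C_D = 1.65×3.51/(0.239−1.65) × (0.007693−0.4941) = (-4.105)×(-0.4864) = 1.996 mol/L.

2.00 mol/L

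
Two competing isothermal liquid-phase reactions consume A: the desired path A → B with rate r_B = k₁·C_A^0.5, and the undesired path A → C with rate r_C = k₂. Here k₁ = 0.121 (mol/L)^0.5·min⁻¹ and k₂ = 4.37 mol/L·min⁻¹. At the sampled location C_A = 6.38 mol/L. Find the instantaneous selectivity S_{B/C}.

S_{B/C} = r_B/r_C = (k₁·C_A^0.5)/(k₂) = (k₁/k₂)·C_A^0.5.
= (0.121×6.380^0.5) / (4.37) = 0.3056/4.370 = 0.0699.

0.0699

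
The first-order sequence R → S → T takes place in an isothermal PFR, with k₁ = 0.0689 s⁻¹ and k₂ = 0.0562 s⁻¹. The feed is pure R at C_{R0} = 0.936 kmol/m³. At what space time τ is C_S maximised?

16.0 s

For first-order series the maximum of C_S occurs at τ_opt = ln(k₂/k₁)/(k₂−k₁).
= ln(0.0562/0.0689)/(0.0562−0.0689) = ln(0.8157)/-0.01270 = -0.2037/-0.01270 = 16.0 s.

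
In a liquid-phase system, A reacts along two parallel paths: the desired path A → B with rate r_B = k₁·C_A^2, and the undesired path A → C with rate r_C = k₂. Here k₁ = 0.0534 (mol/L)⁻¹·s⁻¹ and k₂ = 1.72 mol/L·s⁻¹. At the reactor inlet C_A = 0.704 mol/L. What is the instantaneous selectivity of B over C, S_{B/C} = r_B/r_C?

S_{B/C} = r_B/r_C = (k₁·C_A^2)/(k₂) = (k₁/k₂)·C_A^2.
= (0.0534×0.7040^2) / (1.72) = 0.02647/1.720 = 0.0154.

0.0154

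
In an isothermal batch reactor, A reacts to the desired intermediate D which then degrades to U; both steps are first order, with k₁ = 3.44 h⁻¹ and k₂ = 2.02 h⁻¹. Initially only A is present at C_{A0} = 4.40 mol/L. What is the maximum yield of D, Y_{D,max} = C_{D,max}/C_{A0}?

0.469

Evaluating C_D at t_opt = ln(k₂/k₁)/(k₂−k₁) gives C_{D,max}/C_{A0} = (k₁/k₂)^[k₂/(k₂−k₁)].
= (3.44/2.02)^(2.02/(2.02−3.44)) = (1.703)^(-1.423) = 0.4689.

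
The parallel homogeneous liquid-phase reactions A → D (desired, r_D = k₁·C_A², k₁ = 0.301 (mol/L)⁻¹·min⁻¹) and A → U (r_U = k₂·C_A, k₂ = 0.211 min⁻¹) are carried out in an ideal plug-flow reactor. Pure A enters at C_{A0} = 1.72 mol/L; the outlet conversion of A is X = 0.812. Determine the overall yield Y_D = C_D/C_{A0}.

C_A = C_{A0}(1−X) = 0.3234 mol/L.
Along a PFR/batch, dC_U/dC_A = −r_U/(r_D+r_U) = −k₂/(k₂+k₁·C_A).
Integrating from C_{A0} to C_A: C_U = (0.211/0.301)·ln[(0.211+0.301·1.72)/(0.211+0.301·0.323)] = 0.7010·ln(0.7287/0.3083) = 0.6029 mol/L.
Then C_D = (C_{A0}−C_A) − C_U = 1.397 − 0.6029 = 0.7937 mol/L.
Y_D = C_D/C_{A0} = 0.7937/1.72 = 0.461.

0.461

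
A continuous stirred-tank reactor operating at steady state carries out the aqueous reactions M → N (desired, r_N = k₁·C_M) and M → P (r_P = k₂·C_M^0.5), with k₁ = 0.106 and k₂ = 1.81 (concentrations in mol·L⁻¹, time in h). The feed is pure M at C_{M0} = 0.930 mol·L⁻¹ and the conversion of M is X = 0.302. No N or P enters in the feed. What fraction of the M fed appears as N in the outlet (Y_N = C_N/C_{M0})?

0.0136

Exit C_M = C_{M0}(1−X) = 0.930×0.698 = 0.6491 mol·L⁻¹.
A CSTR operates uniformly at the exit composition, giving r_N = 0.06881 and r_P = 1.458 (each k·C_M^n at C_M = 0.6491).
Fraction of consumed M going to N: r_N/(r_N+r_P) = 0.04506.
C_N = 0.04506·C_{M0}·X = 0.04506×0.930×0.302 = 0.0127 mol·L⁻¹; Y_N = C_N/C_{M0} = 0.0136.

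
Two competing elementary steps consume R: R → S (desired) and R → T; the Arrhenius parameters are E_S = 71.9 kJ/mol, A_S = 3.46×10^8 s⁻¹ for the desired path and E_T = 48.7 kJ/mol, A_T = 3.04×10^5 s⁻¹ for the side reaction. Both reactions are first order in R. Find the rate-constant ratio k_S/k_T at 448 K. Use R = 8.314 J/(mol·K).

2.24

k_S/k_T = (A_S/A_T)·exp[−(E_S−E_T)/(RT)] = (A_S/A_T)·exp[(E_T−E_S)/(RT)].
(E_T−E_S)/(RT) = (48.7−71.9)×10³/(8.314×448) = -23200/3725 = -6.229.
k_S/k_T = (3.46×10^8/3.04×10^5)·exp(-6.229) = 1138 × 0.001972 = 2.24.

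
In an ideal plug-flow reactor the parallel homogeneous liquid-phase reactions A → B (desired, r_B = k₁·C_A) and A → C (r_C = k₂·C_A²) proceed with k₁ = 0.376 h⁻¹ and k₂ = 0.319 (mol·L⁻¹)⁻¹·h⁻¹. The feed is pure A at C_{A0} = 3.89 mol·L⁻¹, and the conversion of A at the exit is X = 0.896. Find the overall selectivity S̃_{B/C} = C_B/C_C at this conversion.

C_A = C_{A0}(1−X) = 0.4046 mol·L⁻¹.
Along a PFR/batch, dC_B/dC_A = −r_B/(r_B+r_C) = −k₁/(k₁+k₂·C_A).
Integrating from C_{A0} to C_A: C_B = (0.376/0.319)·ln[(0.376+0.319·3.89)/(0.376+0.319·0.405)] = 1.179·ln(1.617/0.5051) = 1.372 mol·L⁻¹.
C_C = (C_{A0}−C_A)−C_B = 2.114 mol·L⁻¹; S̃_{B/C} = 1.372/2.114 = 0.649.

0.649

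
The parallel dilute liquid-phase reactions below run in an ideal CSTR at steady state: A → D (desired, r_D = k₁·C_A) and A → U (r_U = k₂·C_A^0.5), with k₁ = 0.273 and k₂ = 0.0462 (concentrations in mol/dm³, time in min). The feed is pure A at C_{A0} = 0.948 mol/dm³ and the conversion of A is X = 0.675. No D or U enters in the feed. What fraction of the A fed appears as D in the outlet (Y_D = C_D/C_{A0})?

Exit C_A = C_{A0}(1−X) = 0.948×0.325 = 0.3081 mol/dm³.
A CSTR operates uniformly at the exit composition, giving r_D = 0.08411 and r_U = 0.02564 (each k·C_A^n at C_A = 0.3081).
Fraction of consumed A going to D: r_D/(r_D+r_U) = 0.7664.
C_D = 0.7664·C_{A0}·X = 0.7664×0.948×0.675 = 0.490 mol/dm³; Y_D = C_D/C_{A0} = 0.517.

0.517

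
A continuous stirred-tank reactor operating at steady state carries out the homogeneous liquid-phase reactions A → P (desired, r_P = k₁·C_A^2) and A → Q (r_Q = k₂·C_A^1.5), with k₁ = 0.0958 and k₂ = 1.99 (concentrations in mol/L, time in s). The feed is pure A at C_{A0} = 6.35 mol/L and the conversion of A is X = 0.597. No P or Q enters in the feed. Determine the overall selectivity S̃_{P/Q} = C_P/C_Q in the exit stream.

Exit C_A = C_{A0}(1−X) = 6.35×0.403 = 2.559 mol/L.
In a CSTR the entire volume is at exit conditions, so r_P = 0.0958×2.559^2 = 0.6274 and r_Q = 1.99×2.559^1.5 = 8.147.
Overall selectivity = C_P/C_Q = r_Pτ/(r_Qτ) = r_P/r_Q = 0.0770.

0.0770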